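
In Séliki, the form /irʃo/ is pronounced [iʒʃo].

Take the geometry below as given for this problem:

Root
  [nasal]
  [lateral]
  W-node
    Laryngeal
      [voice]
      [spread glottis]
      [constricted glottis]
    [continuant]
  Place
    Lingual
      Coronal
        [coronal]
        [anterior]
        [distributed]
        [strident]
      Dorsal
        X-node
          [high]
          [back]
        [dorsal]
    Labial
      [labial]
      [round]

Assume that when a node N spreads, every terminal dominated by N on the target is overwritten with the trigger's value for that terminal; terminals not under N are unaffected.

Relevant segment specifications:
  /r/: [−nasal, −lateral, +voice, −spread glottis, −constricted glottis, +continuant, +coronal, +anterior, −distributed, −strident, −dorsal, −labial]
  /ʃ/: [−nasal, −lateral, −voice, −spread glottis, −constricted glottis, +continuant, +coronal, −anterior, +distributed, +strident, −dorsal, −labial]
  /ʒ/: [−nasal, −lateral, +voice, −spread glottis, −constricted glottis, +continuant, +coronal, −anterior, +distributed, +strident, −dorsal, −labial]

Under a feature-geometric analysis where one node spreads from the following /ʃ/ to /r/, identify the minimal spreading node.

The alternation /r/ → [ʒ] changes [anterior], [distributed], [strident] and nothing else.
Tracing each changed feature up the tree, the paths first meet at Coronal; any lower node misses at least one of them.
Spreading Coronal from /ʃ/ overwrites each of those terminals with /ʃ/'s values, yielding exactly [ʒ].
[voice] stays as in /r/ although /ʃ/ differs there, so no node dominating it spread; among the remaining candidates Coronal is the lowest that derives the output.

Coronal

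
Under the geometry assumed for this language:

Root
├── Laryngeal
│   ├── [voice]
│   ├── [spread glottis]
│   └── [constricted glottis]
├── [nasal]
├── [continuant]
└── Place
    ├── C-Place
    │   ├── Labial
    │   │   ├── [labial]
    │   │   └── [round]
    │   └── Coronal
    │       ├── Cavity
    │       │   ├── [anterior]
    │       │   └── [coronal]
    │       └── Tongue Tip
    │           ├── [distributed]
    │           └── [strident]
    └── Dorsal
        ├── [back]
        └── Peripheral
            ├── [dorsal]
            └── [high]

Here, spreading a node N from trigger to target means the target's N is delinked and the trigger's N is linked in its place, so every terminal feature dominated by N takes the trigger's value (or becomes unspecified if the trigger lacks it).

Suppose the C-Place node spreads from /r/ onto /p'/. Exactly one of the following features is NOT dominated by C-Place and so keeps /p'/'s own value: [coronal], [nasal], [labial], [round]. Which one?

Under this geometry, C-Place contains [labial], [round], [anterior], [coronal], [distributed], [strident].
[coronal], [round], [labial] all lie under C-Place, so they are overwritten when C-Place spreads.
[nasal] attaches under Root, not under C-Place, so /p'/ retains its own value for [nasal].

[nasal]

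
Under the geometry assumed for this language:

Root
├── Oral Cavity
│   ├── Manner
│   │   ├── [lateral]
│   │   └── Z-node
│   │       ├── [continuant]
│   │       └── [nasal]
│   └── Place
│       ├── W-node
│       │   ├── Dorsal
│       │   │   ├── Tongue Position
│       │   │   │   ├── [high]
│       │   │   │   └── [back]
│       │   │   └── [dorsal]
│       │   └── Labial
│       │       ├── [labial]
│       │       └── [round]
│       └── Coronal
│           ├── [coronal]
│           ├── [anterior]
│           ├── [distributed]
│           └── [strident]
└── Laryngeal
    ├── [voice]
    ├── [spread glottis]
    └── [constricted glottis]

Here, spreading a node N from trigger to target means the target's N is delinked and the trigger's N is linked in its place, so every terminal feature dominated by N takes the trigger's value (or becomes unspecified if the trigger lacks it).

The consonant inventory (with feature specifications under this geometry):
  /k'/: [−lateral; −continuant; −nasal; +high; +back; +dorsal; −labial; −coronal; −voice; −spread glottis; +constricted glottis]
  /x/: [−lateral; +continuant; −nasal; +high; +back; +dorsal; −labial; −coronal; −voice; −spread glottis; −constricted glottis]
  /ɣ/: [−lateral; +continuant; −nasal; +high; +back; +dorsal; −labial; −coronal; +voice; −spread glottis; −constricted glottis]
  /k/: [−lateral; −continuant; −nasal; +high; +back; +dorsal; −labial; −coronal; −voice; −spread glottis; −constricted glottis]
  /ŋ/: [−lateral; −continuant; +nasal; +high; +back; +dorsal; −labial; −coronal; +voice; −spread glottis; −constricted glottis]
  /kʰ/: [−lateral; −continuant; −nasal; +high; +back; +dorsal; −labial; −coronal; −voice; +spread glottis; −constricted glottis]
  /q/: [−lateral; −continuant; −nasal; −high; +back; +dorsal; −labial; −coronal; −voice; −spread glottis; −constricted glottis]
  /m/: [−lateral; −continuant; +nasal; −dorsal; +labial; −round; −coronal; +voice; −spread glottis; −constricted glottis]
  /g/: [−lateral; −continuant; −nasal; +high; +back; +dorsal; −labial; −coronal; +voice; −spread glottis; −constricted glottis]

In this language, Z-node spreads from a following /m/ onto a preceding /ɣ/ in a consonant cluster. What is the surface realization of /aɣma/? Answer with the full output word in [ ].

[aŋma]

Terminals under Z-node in this geometry: [continuant], [nasal].
After delinking /ɣ/'s Z-node and linking /m/'s, the affected terminals become [−continuant], [+nasal]; [lateral], [high], [back], … (outside Z-node) are retained from /ɣ/.
Among the inventory, only /ŋ/ has exactly this specification, giving the surface form [aŋma].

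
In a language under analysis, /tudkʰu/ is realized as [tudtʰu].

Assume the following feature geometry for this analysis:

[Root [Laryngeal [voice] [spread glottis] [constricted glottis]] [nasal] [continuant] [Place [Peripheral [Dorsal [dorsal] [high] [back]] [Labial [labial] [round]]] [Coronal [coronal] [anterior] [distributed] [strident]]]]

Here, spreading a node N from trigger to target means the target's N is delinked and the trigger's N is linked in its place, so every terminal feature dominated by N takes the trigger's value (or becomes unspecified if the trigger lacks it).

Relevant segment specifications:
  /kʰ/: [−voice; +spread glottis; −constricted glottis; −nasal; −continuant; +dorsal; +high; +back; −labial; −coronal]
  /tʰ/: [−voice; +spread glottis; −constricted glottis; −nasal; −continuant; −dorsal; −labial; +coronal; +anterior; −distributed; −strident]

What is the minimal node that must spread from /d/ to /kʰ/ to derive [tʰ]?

Place

/kʰ/ and [tʰ] differ in [coronal], [anterior], [distributed], [strident], [dorsal], [high], [back]; every other specified feature is identical.
In this geometry the lowest node dominating all of them is Place: every daughter of Place dominates only a proper subset, so no lower node suffices.
Delinking /kʰ/'s Place and associating /d/'s Place gives precisely the feature bundle of [tʰ].
Since [spread glottis], [voice] are preserved even though /d/ disagrees there, no node above Place spread.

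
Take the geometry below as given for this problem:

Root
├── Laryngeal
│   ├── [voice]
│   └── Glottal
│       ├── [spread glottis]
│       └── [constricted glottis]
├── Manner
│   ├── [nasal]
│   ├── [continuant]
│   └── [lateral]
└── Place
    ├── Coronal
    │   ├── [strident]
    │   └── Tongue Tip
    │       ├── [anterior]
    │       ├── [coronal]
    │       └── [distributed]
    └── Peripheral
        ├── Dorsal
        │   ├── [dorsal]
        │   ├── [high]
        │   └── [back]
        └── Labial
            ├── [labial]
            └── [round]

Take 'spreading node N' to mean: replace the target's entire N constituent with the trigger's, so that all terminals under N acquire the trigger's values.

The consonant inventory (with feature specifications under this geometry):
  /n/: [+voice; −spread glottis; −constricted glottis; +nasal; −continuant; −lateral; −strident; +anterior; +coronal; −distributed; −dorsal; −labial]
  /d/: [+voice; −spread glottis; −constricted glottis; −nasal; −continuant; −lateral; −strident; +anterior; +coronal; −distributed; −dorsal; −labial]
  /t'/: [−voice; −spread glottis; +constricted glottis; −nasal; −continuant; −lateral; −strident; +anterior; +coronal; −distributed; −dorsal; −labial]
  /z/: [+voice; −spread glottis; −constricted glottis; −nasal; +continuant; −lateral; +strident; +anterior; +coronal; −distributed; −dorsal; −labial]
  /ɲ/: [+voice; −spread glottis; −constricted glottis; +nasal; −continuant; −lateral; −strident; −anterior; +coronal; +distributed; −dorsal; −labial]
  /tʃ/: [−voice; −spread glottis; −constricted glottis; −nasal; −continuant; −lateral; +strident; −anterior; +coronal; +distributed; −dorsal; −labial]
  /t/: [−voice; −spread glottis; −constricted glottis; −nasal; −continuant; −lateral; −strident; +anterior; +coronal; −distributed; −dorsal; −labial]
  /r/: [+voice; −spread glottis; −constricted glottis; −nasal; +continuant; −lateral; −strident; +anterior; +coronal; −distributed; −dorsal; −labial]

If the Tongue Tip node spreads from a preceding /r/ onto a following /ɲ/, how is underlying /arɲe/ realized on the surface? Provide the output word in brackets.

[arne]

The Tongue Tip node dominates the terminals [anterior], [coronal], [distributed].
Spreading Tongue Tip from /r/ onto /ɲ/ replaces those values with /r/'s: [+anterior], [+coronal], [−distributed]. Features outside Tongue Tip ([voice], [spread glottis], [constricted glottis], …) stay as in /ɲ/.
The resulting bundle matches /n/ in the inventory; substituting it for /ɲ/ gives [arne].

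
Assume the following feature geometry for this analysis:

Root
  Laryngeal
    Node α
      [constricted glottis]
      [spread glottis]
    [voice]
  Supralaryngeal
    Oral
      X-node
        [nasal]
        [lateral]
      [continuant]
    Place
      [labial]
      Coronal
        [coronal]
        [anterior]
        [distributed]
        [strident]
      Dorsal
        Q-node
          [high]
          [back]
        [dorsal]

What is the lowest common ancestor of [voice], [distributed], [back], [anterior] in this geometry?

[voice]: Root ▹ Laryngeal ▹ [voice].
[distributed]: Root ▹ Supralaryngeal ▹ Place ▹ Coronal ▹ [distributed].
[back]: Root ▹ Supralaryngeal ▹ Place ▹ Dorsal ▹ Q-node ▹ [back].
[anterior]: Root ▹ Supralaryngeal ▹ Place ▹ Coronal ▹ [anterior].
The lowest node appearing on every path is Root; each proper daughter of Root fails to dominate at least one of the listed features.

Root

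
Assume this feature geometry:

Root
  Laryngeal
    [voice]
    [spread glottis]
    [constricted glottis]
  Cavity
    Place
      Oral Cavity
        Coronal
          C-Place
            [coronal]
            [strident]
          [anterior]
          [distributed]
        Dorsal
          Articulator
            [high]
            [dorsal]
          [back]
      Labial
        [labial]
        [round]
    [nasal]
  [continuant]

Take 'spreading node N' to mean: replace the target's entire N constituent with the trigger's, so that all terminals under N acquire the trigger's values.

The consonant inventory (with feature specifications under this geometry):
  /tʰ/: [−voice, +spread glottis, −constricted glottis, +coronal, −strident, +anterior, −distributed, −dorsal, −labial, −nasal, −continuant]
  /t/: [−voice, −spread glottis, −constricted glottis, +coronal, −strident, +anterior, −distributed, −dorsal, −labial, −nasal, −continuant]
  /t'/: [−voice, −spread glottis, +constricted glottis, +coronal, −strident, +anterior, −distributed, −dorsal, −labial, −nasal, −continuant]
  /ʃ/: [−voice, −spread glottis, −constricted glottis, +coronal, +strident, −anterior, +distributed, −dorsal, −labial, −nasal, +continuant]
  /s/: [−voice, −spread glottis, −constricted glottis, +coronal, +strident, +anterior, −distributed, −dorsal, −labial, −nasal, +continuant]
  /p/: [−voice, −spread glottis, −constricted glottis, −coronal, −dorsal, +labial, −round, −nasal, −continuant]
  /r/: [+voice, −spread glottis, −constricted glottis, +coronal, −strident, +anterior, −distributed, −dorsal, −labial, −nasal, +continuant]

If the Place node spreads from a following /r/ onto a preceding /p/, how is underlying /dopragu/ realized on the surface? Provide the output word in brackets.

[dotragu]

Terminals under Place in this geometry: [coronal], [strident], [anterior], [distributed], [high], [dorsal], [back], [labial], [round].
After delinking /p/'s Place and linking /r/'s, the affected terminals become [+coronal], [−strident], [+anterior], [−distributed], [−dorsal], [−labial]; [voice], [spread glottis], [constricted glottis], … (outside Place) are retained from /p/.
Among the inventory, only /t/ has exactly this specification, giving the surface form [dotragu].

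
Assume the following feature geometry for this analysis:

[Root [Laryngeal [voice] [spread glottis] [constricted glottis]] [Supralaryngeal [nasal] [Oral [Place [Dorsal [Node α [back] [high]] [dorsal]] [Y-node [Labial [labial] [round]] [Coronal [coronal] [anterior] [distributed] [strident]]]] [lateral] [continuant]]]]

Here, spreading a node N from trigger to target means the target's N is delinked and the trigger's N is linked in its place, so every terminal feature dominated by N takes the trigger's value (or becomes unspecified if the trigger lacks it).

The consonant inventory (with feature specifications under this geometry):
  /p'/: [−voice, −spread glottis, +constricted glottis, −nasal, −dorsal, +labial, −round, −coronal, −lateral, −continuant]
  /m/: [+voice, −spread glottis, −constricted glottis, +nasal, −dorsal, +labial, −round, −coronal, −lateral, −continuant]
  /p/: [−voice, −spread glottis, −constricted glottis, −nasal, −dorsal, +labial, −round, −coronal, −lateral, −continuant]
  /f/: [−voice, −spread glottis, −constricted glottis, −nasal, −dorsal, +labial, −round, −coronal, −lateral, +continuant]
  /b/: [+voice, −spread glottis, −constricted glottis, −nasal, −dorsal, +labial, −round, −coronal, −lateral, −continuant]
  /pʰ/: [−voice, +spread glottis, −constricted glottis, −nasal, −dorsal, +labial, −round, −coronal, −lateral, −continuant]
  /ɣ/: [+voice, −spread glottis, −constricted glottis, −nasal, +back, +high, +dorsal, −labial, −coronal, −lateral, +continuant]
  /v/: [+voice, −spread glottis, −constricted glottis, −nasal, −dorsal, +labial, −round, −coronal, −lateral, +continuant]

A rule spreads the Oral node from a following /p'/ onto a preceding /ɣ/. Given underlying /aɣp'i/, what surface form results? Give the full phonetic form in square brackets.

The Oral node dominates the terminals [back], [high], [dorsal], [labial], [round], [coronal], [anterior], [distributed], [strident], [lateral], [continuant].
The target acquires /p'/'s values for everything under Oral — [−dorsal], [+labial], [−round], [−coronal], [−lateral], [−continuant] — while keeping its own [voice], [spread glottis], [constricted glottis], ….
This feature bundle is that of [b], so /aɣp'i/ surfaces as [abp'i].

[abp'i]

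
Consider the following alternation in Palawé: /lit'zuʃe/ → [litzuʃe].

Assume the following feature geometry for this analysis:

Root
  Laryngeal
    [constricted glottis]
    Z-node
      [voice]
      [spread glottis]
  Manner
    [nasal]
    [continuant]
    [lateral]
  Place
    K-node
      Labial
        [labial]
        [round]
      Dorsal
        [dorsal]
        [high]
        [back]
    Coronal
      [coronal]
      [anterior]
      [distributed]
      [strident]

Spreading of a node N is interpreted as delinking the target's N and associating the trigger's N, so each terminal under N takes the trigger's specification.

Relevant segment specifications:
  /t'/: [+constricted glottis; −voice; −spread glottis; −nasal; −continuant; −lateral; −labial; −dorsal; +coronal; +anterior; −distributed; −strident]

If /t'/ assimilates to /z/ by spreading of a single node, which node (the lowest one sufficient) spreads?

Comparing /t'/ with its surface form [t], the only feature that changes is [constricted glottis].
Only a single terminal changes, and /z/ supplies the new value, so [constricted glottis] itself is the minimal spreading constituent.
[voice] — on which /z/ differs from /t'/ — is unchanged, so neither Laryngeal nor anything higher can have spread; the constituent is no larger than [constricted glottis].

[constricted glottis]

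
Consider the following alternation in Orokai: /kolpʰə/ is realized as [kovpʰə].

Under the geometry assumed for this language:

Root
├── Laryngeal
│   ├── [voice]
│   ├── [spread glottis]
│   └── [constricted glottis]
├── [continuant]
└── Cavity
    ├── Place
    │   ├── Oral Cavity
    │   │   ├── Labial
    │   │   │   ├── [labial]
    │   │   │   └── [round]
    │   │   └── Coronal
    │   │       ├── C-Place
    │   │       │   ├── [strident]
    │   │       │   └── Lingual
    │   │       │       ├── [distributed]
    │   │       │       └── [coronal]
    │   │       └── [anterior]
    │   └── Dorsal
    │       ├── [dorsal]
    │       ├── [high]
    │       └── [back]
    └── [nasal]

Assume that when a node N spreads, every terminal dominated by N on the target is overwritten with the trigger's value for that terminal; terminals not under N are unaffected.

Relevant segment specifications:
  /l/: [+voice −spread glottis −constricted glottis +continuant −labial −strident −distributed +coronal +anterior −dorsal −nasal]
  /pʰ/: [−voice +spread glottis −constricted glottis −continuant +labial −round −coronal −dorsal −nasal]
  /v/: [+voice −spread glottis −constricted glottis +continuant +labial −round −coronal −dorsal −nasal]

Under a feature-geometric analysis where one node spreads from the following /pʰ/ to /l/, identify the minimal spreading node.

Oral Cavity

/l/ and [v] differ in [labial], [round], [coronal], [anterior], [distributed], [strident]; every other specified feature is identical.
The smallest constituent containing every changed terminal is Oral Cavity — each of its daughters lacks at least one of the affected features.
Delinking /l/'s Oral Cavity and associating /pʰ/'s Oral Cavity gives precisely the feature bundle of [v].
[continuant], [spread glottis] stay as in /l/ although /pʰ/ differs there, so no node dominating them spread; among the remaining candidates Oral Cavity is the lowest that derives the output.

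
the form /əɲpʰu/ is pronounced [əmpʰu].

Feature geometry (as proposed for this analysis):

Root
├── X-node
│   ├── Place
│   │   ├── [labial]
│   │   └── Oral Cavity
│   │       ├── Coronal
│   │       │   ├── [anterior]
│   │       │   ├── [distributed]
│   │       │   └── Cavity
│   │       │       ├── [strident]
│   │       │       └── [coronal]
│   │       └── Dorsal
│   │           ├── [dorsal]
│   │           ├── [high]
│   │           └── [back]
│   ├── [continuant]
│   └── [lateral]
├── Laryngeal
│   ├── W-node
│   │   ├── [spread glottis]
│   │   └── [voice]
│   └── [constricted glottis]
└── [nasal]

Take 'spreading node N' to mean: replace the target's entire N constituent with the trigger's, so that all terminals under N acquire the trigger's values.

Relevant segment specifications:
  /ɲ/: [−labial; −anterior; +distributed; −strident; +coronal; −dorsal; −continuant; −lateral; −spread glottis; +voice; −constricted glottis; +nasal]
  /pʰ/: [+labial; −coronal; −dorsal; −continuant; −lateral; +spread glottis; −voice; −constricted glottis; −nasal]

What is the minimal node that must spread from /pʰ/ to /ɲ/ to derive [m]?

Place

Comparing /ɲ/ with its surface form [m], the features that change are [labial], [coronal], [anterior], [distributed], [strident].
In this geometry the lowest node dominating all of them is Place: every daughter of Place dominates only a proper subset, so no lower node suffices.
Spreading Place from /pʰ/ overwrites each of those terminals with /pʰ/'s values, yielding exactly [m].
[nasal], [voice] stay as in /ɲ/ although /pʰ/ differs there, so no node dominating them spread; among the remaining candidates Place is the lowest that derives the output.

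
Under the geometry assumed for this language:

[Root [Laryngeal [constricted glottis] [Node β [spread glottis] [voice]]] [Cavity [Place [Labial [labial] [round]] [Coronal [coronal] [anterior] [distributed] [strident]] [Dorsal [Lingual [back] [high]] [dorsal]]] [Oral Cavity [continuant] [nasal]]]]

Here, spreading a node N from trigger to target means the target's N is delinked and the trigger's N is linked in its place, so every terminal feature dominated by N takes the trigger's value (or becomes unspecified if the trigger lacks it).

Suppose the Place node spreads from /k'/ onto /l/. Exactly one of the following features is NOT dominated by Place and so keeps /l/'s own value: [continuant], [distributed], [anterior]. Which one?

[continuant]

Under this geometry, Place contains [labial], [round], [coronal], [anterior], [distributed], [strident], [back], [high], [dorsal].
Of the listed options, [distributed], [anterior] are among these and would be overwritten by spreading Place.
[continuant] attaches under Oral Cavity, not under Place, so /l/ retains its own value for [continuant].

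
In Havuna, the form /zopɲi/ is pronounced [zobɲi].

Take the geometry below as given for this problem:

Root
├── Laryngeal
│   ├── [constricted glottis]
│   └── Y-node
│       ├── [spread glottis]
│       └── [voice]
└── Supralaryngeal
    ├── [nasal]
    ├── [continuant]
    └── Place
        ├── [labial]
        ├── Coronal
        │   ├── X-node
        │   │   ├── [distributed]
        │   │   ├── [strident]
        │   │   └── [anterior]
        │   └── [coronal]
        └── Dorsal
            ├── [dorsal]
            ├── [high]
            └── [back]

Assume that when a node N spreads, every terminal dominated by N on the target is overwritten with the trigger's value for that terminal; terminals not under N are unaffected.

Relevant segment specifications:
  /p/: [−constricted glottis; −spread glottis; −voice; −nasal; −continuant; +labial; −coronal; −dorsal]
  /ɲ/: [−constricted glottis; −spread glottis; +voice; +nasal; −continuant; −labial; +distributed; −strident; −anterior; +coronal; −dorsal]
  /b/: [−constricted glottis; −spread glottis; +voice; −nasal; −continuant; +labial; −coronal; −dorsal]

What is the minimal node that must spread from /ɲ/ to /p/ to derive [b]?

The alternation /p/ → [b] changes [voice] and nothing else.
Since just one terminal is affected and it takes /ɲ/'s value, spreading the terminal [voice] alone is sufficient and minimal.
Features on which the two segments disagree outside [voice], such as [coronal], [nasal], are unchanged — nothing dominating them spread, and [voice] is the minimal sufficient constituent.

[voice]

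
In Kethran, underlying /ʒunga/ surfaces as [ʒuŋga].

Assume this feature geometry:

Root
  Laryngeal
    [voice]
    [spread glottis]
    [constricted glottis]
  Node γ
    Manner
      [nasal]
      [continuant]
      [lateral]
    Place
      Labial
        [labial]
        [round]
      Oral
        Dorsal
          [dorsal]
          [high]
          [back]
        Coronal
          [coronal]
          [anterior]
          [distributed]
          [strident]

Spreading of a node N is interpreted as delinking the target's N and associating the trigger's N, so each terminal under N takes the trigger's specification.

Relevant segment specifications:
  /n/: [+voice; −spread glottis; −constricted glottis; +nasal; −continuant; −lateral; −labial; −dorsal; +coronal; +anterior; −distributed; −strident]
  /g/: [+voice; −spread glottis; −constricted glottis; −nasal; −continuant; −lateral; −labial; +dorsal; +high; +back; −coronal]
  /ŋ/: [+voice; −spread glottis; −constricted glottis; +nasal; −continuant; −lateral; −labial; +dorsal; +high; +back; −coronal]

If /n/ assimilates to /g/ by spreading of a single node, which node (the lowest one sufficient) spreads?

The alternation /n/ → [ŋ] changes [coronal], [anterior], [distributed], [strident], [dorsal], [high], [back] and nothing else.
In this geometry the lowest node dominating all of them is Oral: every daughter of Oral dominates only a proper subset, so no lower node suffices.
If Oral spreads, every terminal under it takes /g/'s value, producing [ŋ] as observed.
[nasal] stays as in /n/ although /g/ differs there, so no node dominating it spread; among the remaining candidates Oral is the lowest that derives the output.

Oral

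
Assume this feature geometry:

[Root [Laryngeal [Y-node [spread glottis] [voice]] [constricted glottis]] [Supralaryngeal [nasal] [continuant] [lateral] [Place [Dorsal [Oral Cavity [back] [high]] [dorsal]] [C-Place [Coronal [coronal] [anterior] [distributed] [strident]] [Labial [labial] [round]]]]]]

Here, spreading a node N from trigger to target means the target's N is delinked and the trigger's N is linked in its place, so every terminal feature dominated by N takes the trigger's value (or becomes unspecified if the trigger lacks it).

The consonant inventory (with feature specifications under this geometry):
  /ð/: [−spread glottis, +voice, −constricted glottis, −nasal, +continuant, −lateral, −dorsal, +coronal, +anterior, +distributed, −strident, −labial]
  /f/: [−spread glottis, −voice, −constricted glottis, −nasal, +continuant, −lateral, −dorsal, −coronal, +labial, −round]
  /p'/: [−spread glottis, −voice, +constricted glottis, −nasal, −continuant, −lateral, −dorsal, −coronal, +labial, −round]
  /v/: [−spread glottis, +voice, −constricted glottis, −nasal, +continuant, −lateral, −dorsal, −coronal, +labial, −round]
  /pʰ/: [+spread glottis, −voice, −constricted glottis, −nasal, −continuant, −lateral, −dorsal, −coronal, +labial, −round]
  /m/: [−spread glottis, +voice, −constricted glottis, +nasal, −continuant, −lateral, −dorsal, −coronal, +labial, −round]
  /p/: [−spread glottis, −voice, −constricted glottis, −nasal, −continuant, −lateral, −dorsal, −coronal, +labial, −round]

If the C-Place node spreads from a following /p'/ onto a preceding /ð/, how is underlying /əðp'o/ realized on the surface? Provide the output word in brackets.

[əvp'o]

The C-Place node dominates the terminals [coronal], [anterior], [distributed], [strident], [labial], [round].
Spreading C-Place from /p'/ onto /ð/ replaces those values with /p'/'s: [−coronal], [+labial], [−round]. Features outside C-Place ([spread glottis], [voice], [constricted glottis], …) stay as in /ð/.
This feature bundle is that of [v], so /əðp'o/ surfaces as [əvp'o].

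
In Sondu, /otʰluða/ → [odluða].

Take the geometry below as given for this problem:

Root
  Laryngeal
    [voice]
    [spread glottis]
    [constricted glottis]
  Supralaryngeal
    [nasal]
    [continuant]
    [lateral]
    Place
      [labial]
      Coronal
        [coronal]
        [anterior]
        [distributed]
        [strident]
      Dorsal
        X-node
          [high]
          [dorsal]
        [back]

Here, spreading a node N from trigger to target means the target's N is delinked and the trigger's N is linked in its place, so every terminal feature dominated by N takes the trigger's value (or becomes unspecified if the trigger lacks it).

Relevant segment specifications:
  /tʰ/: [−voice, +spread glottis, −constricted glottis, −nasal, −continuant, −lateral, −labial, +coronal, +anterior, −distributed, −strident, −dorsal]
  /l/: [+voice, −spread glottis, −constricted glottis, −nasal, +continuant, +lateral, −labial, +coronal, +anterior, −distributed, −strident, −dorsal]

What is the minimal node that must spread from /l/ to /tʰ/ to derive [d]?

Laryngeal

Comparing /tʰ/ with its surface form [d], the features that change are [voice], [spread glottis].
Tracing each changed feature up the tree, the paths first meet at Laryngeal; any lower node misses at least one of them.
Delinking /tʰ/'s Laryngeal and associating /l/'s Laryngeal gives precisely the feature bundle of [d].
Since [lateral], [continuant] are preserved even though /l/ disagrees there, no node above Laryngeal spread.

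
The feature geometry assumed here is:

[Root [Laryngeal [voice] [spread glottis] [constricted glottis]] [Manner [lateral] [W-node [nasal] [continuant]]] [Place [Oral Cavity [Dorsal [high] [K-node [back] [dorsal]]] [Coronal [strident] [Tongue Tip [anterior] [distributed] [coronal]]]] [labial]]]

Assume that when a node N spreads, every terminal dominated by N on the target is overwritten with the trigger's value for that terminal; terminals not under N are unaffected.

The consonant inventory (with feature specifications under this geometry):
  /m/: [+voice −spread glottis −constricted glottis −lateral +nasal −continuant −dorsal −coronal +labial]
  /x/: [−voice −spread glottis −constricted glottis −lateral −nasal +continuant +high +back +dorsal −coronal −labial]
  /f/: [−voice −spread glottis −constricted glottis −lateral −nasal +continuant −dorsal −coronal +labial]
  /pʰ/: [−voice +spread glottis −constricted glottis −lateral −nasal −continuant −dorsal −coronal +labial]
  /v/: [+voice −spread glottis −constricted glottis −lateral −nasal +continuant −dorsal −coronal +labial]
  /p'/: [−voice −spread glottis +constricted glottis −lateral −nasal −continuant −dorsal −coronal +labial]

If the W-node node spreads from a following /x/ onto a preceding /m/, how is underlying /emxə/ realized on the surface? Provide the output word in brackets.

The W-node node dominates the terminals [nasal], [continuant].
After delinking /m/'s W-node and linking /x/'s, the affected terminals become [−nasal], [+continuant]; [voice], [spread glottis], [constricted glottis], … (outside W-node) are retained from /m/.
The resulting bundle matches /v/ in the inventory; substituting it for /m/ gives [evxə].

[evxə]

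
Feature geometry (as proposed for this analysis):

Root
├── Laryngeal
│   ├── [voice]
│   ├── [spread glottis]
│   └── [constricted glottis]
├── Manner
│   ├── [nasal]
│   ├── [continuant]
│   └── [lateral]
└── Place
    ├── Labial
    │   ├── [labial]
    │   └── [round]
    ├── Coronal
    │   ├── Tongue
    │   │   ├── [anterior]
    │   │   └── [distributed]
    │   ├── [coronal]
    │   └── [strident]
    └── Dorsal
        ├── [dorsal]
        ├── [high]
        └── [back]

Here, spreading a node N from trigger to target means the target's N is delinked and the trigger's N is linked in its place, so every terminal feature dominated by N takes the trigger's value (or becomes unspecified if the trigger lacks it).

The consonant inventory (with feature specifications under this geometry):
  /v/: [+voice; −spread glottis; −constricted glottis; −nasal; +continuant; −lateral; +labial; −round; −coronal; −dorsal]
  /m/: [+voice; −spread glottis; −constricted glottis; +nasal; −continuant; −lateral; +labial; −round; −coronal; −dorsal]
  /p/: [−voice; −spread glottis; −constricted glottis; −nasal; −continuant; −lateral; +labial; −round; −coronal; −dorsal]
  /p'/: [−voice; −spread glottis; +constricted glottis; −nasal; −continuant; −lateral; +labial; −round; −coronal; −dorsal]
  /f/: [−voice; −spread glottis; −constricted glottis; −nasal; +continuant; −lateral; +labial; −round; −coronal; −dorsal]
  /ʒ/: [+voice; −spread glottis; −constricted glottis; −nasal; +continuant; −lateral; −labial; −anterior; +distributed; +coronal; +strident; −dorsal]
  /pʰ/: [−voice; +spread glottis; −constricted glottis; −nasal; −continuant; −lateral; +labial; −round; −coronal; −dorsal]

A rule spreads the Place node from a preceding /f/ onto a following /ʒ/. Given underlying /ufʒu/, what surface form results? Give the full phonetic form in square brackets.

[ufvu]

Place immediately or transitively dominates [labial], [round], [anterior], [distributed], [coronal], [strident], [dorsal], [high], [back].
Spreading Place from /f/ onto /ʒ/ replaces those values with /f/'s: [+labial], [−round], [−coronal], [−dorsal]. Features outside Place ([voice], [spread glottis], [constricted glottis], …) stay as in /ʒ/.
Among the inventory, only /v/ has exactly this specification, giving the surface form [ufvu].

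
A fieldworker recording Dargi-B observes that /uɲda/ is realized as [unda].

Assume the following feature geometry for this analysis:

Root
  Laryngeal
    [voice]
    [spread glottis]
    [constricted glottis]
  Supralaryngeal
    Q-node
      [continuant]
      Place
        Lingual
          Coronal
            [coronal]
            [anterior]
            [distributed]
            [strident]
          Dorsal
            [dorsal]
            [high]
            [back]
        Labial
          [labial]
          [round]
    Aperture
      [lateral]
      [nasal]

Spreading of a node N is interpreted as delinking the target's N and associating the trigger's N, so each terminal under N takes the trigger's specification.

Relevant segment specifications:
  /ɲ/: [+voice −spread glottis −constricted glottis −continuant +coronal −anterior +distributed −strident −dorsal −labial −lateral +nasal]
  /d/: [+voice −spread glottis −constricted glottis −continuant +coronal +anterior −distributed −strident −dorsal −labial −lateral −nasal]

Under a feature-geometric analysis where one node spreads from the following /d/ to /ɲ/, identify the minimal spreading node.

Feature comparison: [anterior], [distributed] differ between /ɲ/ and [n]; the remaining terminals match.
The smallest constituent containing every changed terminal is Coronal — each of its daughters lacks at least one of the affected features.
If Coronal spreads, every terminal under it takes /d/'s value, producing [n] as observed.
[nasal], a feature on which the two segments disagree outside Coronal, is unchanged — nothing dominating it spread, and Coronal is the minimal sufficient constituent.

Coronal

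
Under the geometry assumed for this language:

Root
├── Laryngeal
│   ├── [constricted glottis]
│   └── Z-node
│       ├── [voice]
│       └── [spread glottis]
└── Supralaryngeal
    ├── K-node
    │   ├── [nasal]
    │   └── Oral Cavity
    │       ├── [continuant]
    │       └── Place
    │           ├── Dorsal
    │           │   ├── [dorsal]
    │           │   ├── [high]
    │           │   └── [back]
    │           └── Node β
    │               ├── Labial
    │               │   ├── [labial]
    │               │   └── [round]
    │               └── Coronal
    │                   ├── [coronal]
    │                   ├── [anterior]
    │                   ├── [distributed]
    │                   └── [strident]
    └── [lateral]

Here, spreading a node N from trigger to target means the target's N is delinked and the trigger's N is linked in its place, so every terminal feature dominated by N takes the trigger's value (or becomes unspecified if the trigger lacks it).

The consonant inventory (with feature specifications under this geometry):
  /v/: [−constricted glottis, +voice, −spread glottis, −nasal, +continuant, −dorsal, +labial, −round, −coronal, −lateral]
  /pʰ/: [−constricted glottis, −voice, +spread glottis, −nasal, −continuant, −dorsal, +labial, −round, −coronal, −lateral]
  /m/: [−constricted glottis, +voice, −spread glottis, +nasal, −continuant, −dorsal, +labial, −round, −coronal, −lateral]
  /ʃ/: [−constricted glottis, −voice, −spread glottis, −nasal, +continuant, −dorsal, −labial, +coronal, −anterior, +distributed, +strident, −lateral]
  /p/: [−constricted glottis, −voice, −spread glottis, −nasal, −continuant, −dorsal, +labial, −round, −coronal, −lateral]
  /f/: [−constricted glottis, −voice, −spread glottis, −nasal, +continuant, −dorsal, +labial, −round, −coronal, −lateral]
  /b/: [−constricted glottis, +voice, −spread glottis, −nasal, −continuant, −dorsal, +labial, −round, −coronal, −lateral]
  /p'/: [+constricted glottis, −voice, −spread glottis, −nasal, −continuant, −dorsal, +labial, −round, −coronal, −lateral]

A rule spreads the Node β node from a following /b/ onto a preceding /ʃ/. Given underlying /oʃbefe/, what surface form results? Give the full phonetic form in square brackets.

The Node β node dominates the terminals [labial], [round], [coronal], [anterior], [distributed], [strident].
After delinking /ʃ/'s Node β and linking /b/'s, the affected terminals become [+labial], [−round], [−coronal]; [constricted glottis], [voice], [spread glottis], … (outside Node β) are retained from /ʃ/.
The resulting bundle matches /f/ in the inventory; substituting it for /ʃ/ gives [ofbefe].

[ofbefe]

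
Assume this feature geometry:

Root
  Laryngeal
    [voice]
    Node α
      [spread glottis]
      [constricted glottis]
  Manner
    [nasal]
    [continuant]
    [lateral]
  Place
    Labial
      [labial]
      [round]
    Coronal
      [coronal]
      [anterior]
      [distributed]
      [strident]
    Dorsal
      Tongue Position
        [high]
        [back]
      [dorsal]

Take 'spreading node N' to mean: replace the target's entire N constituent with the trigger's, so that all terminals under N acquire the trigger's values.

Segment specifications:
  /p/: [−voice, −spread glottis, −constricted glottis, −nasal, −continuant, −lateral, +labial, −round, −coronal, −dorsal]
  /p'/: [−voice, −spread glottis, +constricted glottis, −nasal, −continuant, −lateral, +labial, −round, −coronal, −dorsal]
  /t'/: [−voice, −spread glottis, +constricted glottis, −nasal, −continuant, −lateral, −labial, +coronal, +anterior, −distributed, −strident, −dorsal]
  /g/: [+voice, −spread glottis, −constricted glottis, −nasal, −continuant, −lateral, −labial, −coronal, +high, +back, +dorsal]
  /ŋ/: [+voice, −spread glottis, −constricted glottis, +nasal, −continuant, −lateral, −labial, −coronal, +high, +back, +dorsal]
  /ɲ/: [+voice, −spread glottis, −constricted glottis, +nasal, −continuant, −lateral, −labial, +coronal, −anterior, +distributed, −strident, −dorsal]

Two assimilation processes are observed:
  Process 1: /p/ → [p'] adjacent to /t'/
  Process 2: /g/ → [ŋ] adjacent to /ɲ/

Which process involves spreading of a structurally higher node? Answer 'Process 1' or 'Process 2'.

Process 2

In Process 1, [constricted glottis] changes, so the minimal spreading node is [constricted glottis] at depth 3.
Process 2: the feature that changes is [nasal]; the minimal node is [nasal] (depth 2).
Depth 2 < depth 3; Process 2 involves the structurally higher constituent [nasal].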